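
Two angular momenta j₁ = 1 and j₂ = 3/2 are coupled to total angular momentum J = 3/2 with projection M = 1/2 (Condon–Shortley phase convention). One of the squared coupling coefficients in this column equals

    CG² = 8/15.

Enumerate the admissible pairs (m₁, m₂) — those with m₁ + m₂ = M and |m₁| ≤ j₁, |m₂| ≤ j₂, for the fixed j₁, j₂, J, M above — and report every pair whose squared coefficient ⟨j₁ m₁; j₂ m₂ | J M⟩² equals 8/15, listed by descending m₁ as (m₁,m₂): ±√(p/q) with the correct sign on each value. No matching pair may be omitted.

Admissible pairs with m₁+m₂ = M = 1/2: (-1,3/2), (0,1/2), (1,-1/2)
  (m₁,m₂)=(1,-1/2): CG² = 8/15, CG = +√(8/15)   ← matches the target
  (m₁,m₂)=(0,1/2): CG² = 1/15, CG = −√(1/15)
  (m₁,m₂)=(-1,3/2): CG² = 2/5, CG = −√(2/5)
Pairs with CG² = 8/15: (1,-1/2): +√(8/15)

(1,-1/2): +√(8/15)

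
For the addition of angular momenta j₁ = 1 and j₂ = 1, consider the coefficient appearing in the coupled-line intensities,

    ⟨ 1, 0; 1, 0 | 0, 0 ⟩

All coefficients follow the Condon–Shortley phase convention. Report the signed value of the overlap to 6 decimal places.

−√(1/3) = -0.577350

triangle: 2!*0!*0!/3! = 2/6
(j±m)!: 1!*1!*1!*1!*0!*0! = 1
prefactor² = (2J+1)*Δ*N² = 1/3
  k=1: −1/(1!*1!*0!*0!*0!*0!) = -1
Σ = -1  ⇒  CG² = 1/3*(-1)² = 1/3
CG = −√(1/3) = -0.577350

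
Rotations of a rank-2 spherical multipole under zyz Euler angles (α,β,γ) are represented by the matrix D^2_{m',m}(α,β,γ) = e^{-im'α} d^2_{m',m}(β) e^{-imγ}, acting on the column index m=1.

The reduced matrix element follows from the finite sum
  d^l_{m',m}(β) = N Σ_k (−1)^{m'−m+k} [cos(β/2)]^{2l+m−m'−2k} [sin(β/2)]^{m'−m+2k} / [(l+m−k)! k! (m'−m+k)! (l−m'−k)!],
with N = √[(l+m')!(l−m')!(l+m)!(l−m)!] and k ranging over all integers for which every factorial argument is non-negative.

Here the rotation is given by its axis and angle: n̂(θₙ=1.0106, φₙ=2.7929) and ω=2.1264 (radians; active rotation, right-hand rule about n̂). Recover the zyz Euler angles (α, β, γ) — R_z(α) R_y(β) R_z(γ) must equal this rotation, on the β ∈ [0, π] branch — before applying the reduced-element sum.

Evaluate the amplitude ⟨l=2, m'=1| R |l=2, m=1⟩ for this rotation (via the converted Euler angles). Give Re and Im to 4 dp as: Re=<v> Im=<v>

Re=-0.0246 Im=0.5383

Axis–angle → zyz. n̂ = (sinθₙcosφₙ, sinθₙsinφₙ, cosθₙ) = (-0.796169, +0.289446, +0.531353), ω = 2.1264.
R = I cosω + sinω [n̂]ₓ + (1−cosω) n̂n̂ᵀ gives
  R = [+0.440777, -0.803426, -0.400277; +0.099429, -0.399488, +0.911331; -0.892093, -0.441492, -0.096201]
β = atan2(√(R₁₃²+R₂₃²), R₃₃) = 1.667146; α = atan2(R₂₃, R₁₃) mod 2π = 1.984652; γ = atan2(R₃₂, −R₃₁) mod 2π = 5.823630
Split into d^2_{1,1}(β=1.6671) × two z-phases.
With c≡cos(β/2)=0.672235 and s≡sin(β/2)=0.740338, N=[6·1·6·1]^{1/2}=6.000000
k∈{0,1} keeps every argument non-negative
  k=0: (−1)^0·6.0000/(6)·0.6722^4·0.7403^0 = +0.204213
  k=1: (−1)^1·6.0000/(2)·0.6722^2·0.7403^2 = -0.743059
d^2_{1,1}(1.6671) = +0.204213 -0.743059 = -0.538846
Attach z-rotation phases: D = e^{-i(1)(1.9847)}·(-0.538846)·e^{-i(1)(5.8236)} = -0.024616+0.538283i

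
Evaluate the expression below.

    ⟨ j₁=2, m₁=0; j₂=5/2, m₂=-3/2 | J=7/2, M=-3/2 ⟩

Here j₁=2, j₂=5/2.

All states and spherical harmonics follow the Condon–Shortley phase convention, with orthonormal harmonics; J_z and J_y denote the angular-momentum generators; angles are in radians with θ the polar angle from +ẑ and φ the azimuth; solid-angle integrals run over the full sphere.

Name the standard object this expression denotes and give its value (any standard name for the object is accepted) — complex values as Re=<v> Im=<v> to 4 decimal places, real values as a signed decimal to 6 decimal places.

Clebsch–Gordan coefficient, +√(2/7) ≈ +0.534522

This is a Clebsch–Gordan (vector-coupling) coefficient.
√[8·1!3!4!/9! · 2!2!1!4!2!5!] = √(512/7)
  +(−1)^0/∏(0,1,2,1,1,3)! = 1/12  (running 1/12)
  +(−1)^1/∏(1,0,1,0,2,4)! = -1/48  (running 1/16)
⟨..|..⟩ = √(512/7)·(1/16) = +0.534522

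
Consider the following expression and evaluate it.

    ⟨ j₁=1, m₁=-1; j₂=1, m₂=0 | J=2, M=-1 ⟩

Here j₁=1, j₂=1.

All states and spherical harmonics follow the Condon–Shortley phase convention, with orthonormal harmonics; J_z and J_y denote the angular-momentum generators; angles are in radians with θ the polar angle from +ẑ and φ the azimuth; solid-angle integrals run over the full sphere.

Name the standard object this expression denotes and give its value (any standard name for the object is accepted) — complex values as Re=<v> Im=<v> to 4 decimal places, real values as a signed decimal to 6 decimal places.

This is a Clebsch–Gordan (vector-coupling) coefficient.
j₁+j₂−J=0  J+j₁−j₂=2  J−j₁+j₂=2  j₁+j₂+J+1=5
(j₁±m₁, j₂±m₂, J±M) = (0,2,1,1,1,3)
P² = 2
sum k=0..0:
  [0] +1/2 = 1/2
S = 1/2
C² = P²·S² = 1/2 ; C = +0.707107

Clebsch–Gordan coefficient, +√(1/2) ≈ +0.707107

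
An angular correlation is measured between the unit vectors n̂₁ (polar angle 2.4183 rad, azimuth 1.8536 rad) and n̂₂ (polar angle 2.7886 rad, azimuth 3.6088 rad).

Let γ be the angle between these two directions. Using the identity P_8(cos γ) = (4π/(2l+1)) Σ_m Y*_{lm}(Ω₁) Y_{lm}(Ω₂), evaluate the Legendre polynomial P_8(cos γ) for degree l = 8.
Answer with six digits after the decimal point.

0.313000

Expand P_8 via completeness: Σ_{m} conj(Y_{8,m}) at Ω₁ times Y_{8,m} at Ω₂ —
  m=-8: (-0.012105+0.014618i) × (-0.000087+0.000059i) = +0.000000-0.000002i  (running Σ = +0.000000-0.000002i)
  m=-7: (-0.078899-0.034182i) × (-0.001132+0.000147i) = +0.000094+0.000027i  (running Σ = +0.000095+0.000025i)
  m=-6: (+0.029546-0.233203i) × (-0.007399-0.002604i) = -0.000826+0.001649i  (running Σ = -0.000731+0.001674i)
  m=-5: (+0.415158-0.065626i) × (-0.026640-0.027737i) = -0.012880-0.009767i  (running Σ = -0.013611-0.008093i)
  m=-4: (+0.191038+0.406231i) × (-0.040436-0.131636i) = +0.045750-0.041574i  (running Σ = +0.032138-0.049667i)
  m=-3: (-0.100401+0.088483i) × (+0.058968-0.345229i) = +0.024627+0.039879i  (running Σ = +0.056765-0.009788i)
  m=-2: (+0.266849+0.169392i) × (+0.339207-0.459049i) = +0.168276-0.065037i  (running Σ = +0.225041-0.074825i)
  m=-1: (-0.084021+0.289138i) × (+0.357671-0.180430i) = +0.022117+0.118576i  (running Σ = +0.247159+0.043751i)
  m=0: (+0.231270-0.000000i) × (-0.306504+0.000000i) = -0.070885+0.000000i  (running Σ = +0.176273+0.043751i)
  m=1: (+0.084021+0.289138i) × (-0.357671-0.180430i) = +0.022117-0.118576i  (running Σ = +0.198390-0.074825i)
  m=2: (+0.266849-0.169392i) × (+0.339207+0.459049i) = +0.168276+0.065037i  (running Σ = +0.366667-0.009788i)
  m=3: (+0.100401+0.088483i) × (-0.058968-0.345229i) = +0.024627-0.039879i  (running Σ = +0.391293-0.049667i)
  m=4: (+0.191038-0.406231i) × (-0.040436+0.131636i) = +0.045750+0.041574i  (running Σ = +0.437043-0.008093i)
  m=5: (-0.415158-0.065626i) × (+0.026640-0.027737i) = -0.012880+0.009767i  (running Σ = +0.424163+0.001674i)
  m=6: (+0.029546+0.233203i) × (-0.007399+0.002604i) = -0.000826-0.001649i  (running Σ = +0.423337+0.000025i)
  m=7: (+0.078899-0.034182i) × (+0.001132+0.000147i) = +0.000094-0.000027i  (running Σ = +0.423431-0.000002i)
  m=8: (-0.012105-0.014618i) × (-0.000087-0.000059i) = +0.000000+0.000002i  (running Σ = +0.423432+0.000000i)
Total Σ_m = +0.423432+0.000000i. Multiply by 0.739198: +0.313000+0.000000i. P_8(cos γ) = 0.313000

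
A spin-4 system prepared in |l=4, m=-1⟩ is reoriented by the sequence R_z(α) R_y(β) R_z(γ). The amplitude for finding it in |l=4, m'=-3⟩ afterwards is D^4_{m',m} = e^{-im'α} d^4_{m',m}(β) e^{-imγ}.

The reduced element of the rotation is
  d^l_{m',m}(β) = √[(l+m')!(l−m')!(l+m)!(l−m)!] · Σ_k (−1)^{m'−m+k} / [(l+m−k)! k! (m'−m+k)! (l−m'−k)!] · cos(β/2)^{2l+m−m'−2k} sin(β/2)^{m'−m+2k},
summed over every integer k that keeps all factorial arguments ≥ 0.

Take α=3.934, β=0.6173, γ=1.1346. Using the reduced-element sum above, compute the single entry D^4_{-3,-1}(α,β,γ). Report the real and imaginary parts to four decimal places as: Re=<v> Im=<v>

Re=0.4242 Im=0.1646

First d^4_{-3,-1}(β=0.6173), then the phase factors e^{-i(-3)α} and e^{-i(-1)γ}:
With c≡cos(β/2)=0.952745 and s≡sin(β/2)=0.303773, N=[1·5040·6·120]^{1/2}=1904.940944
Admissible k: 2..3 (factorial args all ≥0)
  k=2: (−1)^0·1904.9409/(240)·0.9527^6·0.3038^2 = +0.547806
  k=3: (−1)^1·1904.9409/(144)·0.9527^4·0.3038^4 = -0.092815
d^4_{-3,-1}(0.6173) = +0.547806 -0.092815 = +0.454990
Phases: e^{-i·(-3)·3.9340}=+0.721818-0.692083i, e^{-i·(-1)·1.1346}=+0.422495+0.906365i ⇒ D=+0.424162+0.164629i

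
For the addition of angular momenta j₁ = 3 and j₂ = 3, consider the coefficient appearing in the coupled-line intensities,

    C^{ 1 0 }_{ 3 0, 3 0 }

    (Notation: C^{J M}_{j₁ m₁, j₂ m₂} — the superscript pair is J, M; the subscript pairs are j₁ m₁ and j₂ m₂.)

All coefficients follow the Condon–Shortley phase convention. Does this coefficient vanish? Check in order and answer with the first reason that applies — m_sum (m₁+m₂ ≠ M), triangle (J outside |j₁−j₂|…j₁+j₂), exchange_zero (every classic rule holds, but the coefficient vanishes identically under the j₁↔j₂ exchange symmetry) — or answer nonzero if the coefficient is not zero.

exchange_zero

m-sum: m₁+m₂ = 0+0 = 0, M = 0  ✓
triangle: |j₁−j₂| = 0 ≤ J = 1 ≤ j₁+j₂ = 6  ✓
exchange: j₁=j₂ and m₁=m₂, and (−1)^(j₁+j₂−J) = (−1)^5 = −1 forces ⟨j₁m₁;j₂m₂|JM⟩ = −⟨j₂m₂;j₁m₁|JM⟩ = −⟨j₁m₁;j₂m₂|JM⟩ ⇒ the coefficient vanishes identically
Racah sum check: Σ_k collapses to 0 ⇒ CG = 0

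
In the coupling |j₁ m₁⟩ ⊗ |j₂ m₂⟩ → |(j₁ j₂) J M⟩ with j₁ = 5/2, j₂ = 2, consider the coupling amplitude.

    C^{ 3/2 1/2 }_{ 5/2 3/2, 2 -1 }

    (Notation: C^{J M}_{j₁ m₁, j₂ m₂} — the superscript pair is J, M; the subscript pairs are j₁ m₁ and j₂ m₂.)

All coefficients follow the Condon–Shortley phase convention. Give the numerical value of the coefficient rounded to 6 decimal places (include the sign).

−√(2/105) ≈ -0.138013

√[4·3!2!1!/7! · 4!1!1!3!2!1!] = √(96/35)
  +(−1)^0/∏(0,3,1,1,1,0)! = 1/6  (running 1/6)
  +(−1)^1/∏(1,2,0,0,2,1)! = -1/4  (running -1/12)
⟨..|..⟩ = √(96/35)·(-1/12) = -0.138013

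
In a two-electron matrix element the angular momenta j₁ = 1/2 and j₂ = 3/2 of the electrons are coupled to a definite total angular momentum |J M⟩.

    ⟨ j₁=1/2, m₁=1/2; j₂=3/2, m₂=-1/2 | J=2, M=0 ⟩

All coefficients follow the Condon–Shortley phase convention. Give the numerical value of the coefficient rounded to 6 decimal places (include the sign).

√[5·0!1!3!/5! · 1!0!1!2!2!2!] = √(2)
  +(−1)^0/∏(0,0,0,1,1,2)! = 1/2  (running 1/2)
⟨..|..⟩ = √(2)·(1/2) = +0.707107

+√(1/2) ≈ +0.707107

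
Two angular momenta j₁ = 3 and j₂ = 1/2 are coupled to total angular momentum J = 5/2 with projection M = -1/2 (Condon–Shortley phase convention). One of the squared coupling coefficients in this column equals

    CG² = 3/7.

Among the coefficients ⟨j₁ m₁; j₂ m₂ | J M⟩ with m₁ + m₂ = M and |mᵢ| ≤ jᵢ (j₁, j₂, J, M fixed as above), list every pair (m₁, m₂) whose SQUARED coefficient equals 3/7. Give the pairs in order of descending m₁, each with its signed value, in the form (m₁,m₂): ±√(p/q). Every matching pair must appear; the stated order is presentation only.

Admissible pairs with m₁+m₂ = M = -1/2: (-1,1/2), (0,-1/2)
  (m₁,m₂)=(0,-1/2): CG² = 3/7, CG = +√(3/7)   ← matches the target
  (m₁,m₂)=(-1,1/2): CG² = 4/7, CG = −√(4/7)
Pairs with CG² = 3/7: (0,-1/2): +√(3/7)

(0,-1/2): +√(3/7)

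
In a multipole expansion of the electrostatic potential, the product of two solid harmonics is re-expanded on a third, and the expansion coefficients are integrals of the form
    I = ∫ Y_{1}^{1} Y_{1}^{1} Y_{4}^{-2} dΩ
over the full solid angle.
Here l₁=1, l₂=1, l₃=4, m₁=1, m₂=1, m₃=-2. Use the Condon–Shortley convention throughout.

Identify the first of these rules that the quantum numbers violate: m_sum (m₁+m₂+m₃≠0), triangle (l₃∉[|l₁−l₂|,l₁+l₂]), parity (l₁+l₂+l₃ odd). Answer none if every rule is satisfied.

triangle

m₁+m₂+m₃ = 1 + 1 − 2 = 0  ✓
triangle: need |l₁−l₂| ≤ l₃ ≤ l₁+l₂ = [0,2]; l₃=4 is outside  ✗
parity: l₁+l₂+l₃ = 6 is even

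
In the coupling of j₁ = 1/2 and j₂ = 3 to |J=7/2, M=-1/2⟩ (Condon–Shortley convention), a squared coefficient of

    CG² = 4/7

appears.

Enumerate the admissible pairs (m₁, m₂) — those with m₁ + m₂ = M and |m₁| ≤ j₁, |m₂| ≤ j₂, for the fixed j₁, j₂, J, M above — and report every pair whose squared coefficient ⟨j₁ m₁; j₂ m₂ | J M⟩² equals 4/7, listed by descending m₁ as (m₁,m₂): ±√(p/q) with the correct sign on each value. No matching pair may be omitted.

Admissible pairs with m₁+m₂ = M = -1/2: (-1/2,0), (1/2,-1)
  (m₁,m₂)=(1/2,-1): CG² = 3/7, CG = +√(3/7)
  (m₁,m₂)=(-1/2,0): CG² = 4/7, CG = +√(4/7)   ← matches the target
Pairs with CG² = 4/7: (-1/2,0): +√(4/7)

(-1/2,0): +√(4/7)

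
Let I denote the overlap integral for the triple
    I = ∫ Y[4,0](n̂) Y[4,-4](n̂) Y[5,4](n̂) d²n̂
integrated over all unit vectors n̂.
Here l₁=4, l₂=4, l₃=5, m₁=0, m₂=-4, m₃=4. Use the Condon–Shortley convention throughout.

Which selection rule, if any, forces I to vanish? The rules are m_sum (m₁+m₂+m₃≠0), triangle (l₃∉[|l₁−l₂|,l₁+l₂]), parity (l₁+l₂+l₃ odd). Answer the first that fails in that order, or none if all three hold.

parity

azimuthal sum: 0 − 4 + 4 = 0  ✓
0 ≤ 5 ≤ 8 (triangle on l)  ✓
L = 4 + 4 + 5 = 13 (odd)  ✗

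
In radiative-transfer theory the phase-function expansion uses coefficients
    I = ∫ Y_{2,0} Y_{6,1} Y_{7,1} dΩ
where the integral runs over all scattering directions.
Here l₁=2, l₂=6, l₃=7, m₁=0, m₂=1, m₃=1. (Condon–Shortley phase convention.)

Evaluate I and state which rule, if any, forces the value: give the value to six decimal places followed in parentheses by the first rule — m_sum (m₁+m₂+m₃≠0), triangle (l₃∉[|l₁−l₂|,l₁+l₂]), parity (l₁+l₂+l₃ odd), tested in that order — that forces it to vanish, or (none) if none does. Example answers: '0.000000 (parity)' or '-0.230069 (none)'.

0.000000 (m_sum)

0 + 1 + 1 = 2 ≠ 0: azimuthal integral kills it; I = 0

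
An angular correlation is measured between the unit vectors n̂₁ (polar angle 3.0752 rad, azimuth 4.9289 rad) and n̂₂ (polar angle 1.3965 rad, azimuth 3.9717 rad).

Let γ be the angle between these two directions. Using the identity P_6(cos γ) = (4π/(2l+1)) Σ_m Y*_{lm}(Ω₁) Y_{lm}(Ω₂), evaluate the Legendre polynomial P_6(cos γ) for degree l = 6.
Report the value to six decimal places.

Term-by-term m-sum for l=6 (normalisation 4π/13 = 0.966644):
  m=-6: Y*=(-0.000000, -0.000000)  Y=(0.116833, 0.425033)  product (0.000000, -0.000000)
  m=-5: Y*=(-0.000002, 0.000001)  Y=(0.143244, -0.227540)  product (-0.000000, 0.000001)
  m=-4: Y*=(0.000045, 0.000052)  Y=(0.221031, -0.039955)  product (0.000012, 0.000010)
  m=-3: Y*=(0.000913, -0.001202)  Y=(-0.229064, -0.174595)  product (-0.000419, 0.000116)
  m=-2: Y*=(-0.020546, -0.009498)  Y=(-0.013781, -0.153712)  product (-0.001177, 0.003289)
  m=-1: Y*=(-0.045944, 0.208878)  Y=(-0.195977, 0.214334)  product (-0.035765, -0.050783)
  m=+0: Y*=(0.970565, -0.000000)  Y=(-0.134827, 0.000000)  product (-0.130858, 0.000000)
  m=+1: Y*=(0.045944, 0.208878)  Y=(0.195977, 0.214334)  product (-0.035765, 0.050783)
  m=+2: Y*=(-0.020546, 0.009498)  Y=(-0.013781, 0.153712)  product (-0.001177, -0.003289)
  m=+3: Y*=(-0.000913, -0.001202)  Y=(0.229064, -0.174595)  product (-0.000419, -0.000116)
  m=+4: Y*=(0.000045, -0.000052)  Y=(0.221031, 0.039955)  product (0.000012, -0.000010)
  m=+5: Y*=(0.000002, 0.000001)  Y=(-0.143244, -0.227540)  product (-0.000000, -0.000001)
  m=+6: Y*=(-0.000000, 0.000000)  Y=(0.116833, -0.425033)  product (0.000000, 0.000000)
Total Σ_m = (-0.205557, -0.000000). Multiply by 0.966644: (-0.198700, -0.000000). P_6(cos γ) = -0.198700

-0.198700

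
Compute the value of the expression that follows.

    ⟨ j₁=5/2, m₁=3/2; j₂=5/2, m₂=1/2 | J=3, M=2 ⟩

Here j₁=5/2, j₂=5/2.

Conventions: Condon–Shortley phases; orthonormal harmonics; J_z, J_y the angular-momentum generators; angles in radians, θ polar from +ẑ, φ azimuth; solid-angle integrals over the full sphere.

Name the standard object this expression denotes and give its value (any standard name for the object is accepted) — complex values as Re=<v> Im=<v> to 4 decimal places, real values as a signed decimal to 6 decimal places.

This is a Clebsch–Gordan (vector-coupling) coefficient.
√[7·2!3!3!/9! · 4!1!3!2!5!1!] = √(48)
  +(−1)^0/∏(0,2,1,3,2,0)! = 1/24  (running 1/24)
  +(−1)^1/∏(1,1,0,2,3,1)! = -1/12  (running -1/24)
⟨..|..⟩ = √(48)·(-1/24) = -0.288675

Clebsch–Gordan coefficient, −√(1/12) ≈ -0.288675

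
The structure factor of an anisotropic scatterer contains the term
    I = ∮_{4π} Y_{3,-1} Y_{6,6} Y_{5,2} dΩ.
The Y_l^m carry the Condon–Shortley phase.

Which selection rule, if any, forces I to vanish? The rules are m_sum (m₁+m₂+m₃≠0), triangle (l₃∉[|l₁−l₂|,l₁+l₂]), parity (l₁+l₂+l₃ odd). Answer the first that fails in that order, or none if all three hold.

azimuthal sum: -1 + 6 + 2 = 7  ✗
3 ≤ 5 ≤ 9 (triangle on l)
L = 3 + 6 + 5 = 14 (even)

m_sum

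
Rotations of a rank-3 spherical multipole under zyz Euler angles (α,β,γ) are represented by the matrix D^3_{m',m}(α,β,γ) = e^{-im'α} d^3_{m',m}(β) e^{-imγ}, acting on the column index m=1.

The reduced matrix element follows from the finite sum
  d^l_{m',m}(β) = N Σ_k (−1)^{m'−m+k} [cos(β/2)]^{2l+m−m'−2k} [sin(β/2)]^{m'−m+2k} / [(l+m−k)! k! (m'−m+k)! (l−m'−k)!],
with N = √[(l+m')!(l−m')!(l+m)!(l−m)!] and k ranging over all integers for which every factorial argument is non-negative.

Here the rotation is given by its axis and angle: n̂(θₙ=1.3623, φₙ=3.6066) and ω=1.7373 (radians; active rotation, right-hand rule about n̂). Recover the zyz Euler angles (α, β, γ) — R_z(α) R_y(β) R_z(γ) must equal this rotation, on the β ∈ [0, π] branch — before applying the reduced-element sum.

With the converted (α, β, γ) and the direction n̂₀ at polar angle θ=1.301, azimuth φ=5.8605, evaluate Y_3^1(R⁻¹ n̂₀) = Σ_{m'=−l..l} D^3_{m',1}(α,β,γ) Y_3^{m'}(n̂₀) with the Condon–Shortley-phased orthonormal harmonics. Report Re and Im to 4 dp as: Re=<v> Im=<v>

Re=-0.4277 Im=0.0658

Axis–angle → zyz. n̂ = (sinθₙcosφₙ, sinθₙsinφₙ, cosθₙ) = (-0.874461, -0.438718, +0.206989), ω = 1.7373.
R = I cosω + sinω [n̂]ₓ + (1−cosω) n̂n̂ᵀ gives
  R = [+0.725682, +0.243098, -0.643653; +0.651351, +0.058638, +0.756507; +0.221648, -0.968228, -0.115790]
β = atan2(√(R₁₃²+R₂₃²), R₃₃) = 1.686847; α = atan2(R₂₃, R₁₃) mod 2π = 2.275767; γ = atan2(R₃₂, −R₃₁) mod 2π = 4.487345
Need the full column D^3_{m',1} for m'=−3..3 at α=2.2758, β=1.6868, γ=4.4873.
cos(β/2)=0.664910, sin(β/2)=0.746924
d^3_{-3,1}: single k=4 term ⇒ +0.532937;  D = -0.370675+0.382913i
d^3_{-2,1}: k∈[3..4] ⇒ +0.774724 -0.488814 = +0.285909;  D = +0.285320+0.018340i
d^3_{-1,1}: k∈[2..4] ⇒ +0.654266 -1.100830 +0.173643 = -0.272921;  D = +0.163158+0.218781i
d^3_{0,1}: k∈[1..3] ⇒ +0.336264 -1.273001 +0.535469 = -0.401268;  D = +0.089542-0.391149i
d^3_{1,1}: k∈[0..2] ⇒ +0.086412 -0.872355 +0.825623 = +0.039680;  D = +0.035197-0.018321i
d^3_{2,1}: k∈[0..1] ⇒ -0.306966 +0.774724 = +0.467758;  D = -0.433360-0.176060i
d^3_{3,1}: single k=0 term ⇒ +0.422327;  D = +0.132478+0.401011i
Y_3^{m'}(θ=1.301,φ=5.8605) and Σ D·Y over m':
  (-0.3707+0.3829i)·(+0.1114+0.3566i)  (+0.2853+0.0183i)·(+0.1679+0.1893i)  (+0.1632+0.2188i)·(-0.1832-0.0824i)  (+0.0895-0.3911i)·(-0.2631+0.0000i)  (+0.0352-0.0183i)·(+0.1832-0.0824i)  (-0.4334-0.1761i)·(+0.1679-0.1893i)  (+0.1325+0.4010i)·(-0.1114+0.3566i)
Y_3^1(R⁻¹ n̂) = -0.427702+0.065765i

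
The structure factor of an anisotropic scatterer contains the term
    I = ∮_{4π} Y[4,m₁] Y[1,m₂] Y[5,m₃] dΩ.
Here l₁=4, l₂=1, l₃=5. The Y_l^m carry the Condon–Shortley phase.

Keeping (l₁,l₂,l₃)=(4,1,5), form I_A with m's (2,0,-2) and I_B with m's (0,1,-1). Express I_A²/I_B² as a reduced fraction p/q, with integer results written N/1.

Same 4,1,5: normalisation and zero-m 3j drop out of the ratio.
A: Δ: 0! 8! 2! / 11! → 1/495; sum: t=0:+1/1440 = 1/1440; 3j²(4 1 5; 2 0 -2) = Δ·Π!·Σ² = 7/165  (sign -1)
B: Δ: 0! 8! 2! / 11! → 1/495; sum: t=0:+1/1152 = 1/1152; 3j²(4 1 5; 0 1 -1) = Δ·Π!·Σ² = 1/33  (sign +1)
I_A²/I_B² = (7/165)/(1/33) = 7/5

7/5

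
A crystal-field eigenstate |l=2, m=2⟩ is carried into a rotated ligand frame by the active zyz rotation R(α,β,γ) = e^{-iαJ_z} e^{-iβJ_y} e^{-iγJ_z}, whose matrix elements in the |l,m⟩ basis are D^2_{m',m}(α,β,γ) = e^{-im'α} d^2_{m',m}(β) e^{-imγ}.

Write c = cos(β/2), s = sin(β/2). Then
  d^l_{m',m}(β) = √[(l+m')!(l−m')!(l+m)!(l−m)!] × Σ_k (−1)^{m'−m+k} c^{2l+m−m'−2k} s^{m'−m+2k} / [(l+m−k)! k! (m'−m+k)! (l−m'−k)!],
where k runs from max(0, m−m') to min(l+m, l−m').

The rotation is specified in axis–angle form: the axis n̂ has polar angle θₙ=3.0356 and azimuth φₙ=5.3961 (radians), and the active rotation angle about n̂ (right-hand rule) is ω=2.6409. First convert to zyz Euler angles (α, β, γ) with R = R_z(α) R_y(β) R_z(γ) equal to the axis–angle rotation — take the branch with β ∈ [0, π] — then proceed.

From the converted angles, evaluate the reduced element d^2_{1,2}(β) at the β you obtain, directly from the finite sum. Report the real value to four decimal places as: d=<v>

Axis–angle → zyz. n̂ = (sinθₙcosφₙ, sinθₙsinφₙ, cosθₙ) = (+0.066828, -0.082015, -0.994388), ω = 2.6409.
R = I cosω + sinω [n̂]ₓ + (1−cosω) n̂n̂ᵀ gives
  R = [-0.868867, +0.467050, -0.164118; -0.487628, -0.864623, +0.121020; -0.085378, +0.185179, +0.978989]
β = atan2(√(R₁₃²+R₂₃²), R₃₃) = 0.205353; α = atan2(R₂₃, R₁₃) mod 2π = 2.506208; γ = atan2(R₃₂, −R₃₁) mod 2π = 1.138786
d^2_{1,2}(β=0.2054) via the finite sum:
c=cos(0.205353/2)=0.994733, s=sin(0.205353/2)=0.102496; N=√[6·1·24·1]=12.000000
k∈{1} keeps every argument non-negative
  k=1: (−1)^0·12.0000/(6)·0.9947^3·0.1025^1 = +0.201771
d^2_{1,2}(0.2054) = +0.201771

d=0.2018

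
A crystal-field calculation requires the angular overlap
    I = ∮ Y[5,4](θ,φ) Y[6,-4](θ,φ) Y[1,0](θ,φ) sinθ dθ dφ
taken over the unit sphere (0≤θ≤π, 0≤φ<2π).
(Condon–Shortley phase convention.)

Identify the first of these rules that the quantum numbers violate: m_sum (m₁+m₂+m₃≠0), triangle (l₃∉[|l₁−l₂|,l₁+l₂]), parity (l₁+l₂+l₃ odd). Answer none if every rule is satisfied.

m₁+m₂+m₃ = 4 − 4 + 0 = 0  ✓
triangle: |5−6|=1 ≤ l₃=1 ≤ 5+6=11  ✓
parity: l₁+l₂+l₃ = 12 is even  ✓

none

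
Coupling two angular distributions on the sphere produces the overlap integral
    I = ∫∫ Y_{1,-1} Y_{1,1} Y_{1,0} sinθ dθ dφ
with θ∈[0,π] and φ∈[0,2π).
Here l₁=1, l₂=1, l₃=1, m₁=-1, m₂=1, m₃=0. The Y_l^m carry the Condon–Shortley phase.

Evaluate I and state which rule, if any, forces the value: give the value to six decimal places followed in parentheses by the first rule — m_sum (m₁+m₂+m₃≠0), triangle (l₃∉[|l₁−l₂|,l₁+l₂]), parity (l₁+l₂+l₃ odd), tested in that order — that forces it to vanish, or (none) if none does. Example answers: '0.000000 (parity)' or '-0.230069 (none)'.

Σlᵢ=3 odd — θ-integrand is odd under cosθ→−cosθ; I=0

0.000000 (parity)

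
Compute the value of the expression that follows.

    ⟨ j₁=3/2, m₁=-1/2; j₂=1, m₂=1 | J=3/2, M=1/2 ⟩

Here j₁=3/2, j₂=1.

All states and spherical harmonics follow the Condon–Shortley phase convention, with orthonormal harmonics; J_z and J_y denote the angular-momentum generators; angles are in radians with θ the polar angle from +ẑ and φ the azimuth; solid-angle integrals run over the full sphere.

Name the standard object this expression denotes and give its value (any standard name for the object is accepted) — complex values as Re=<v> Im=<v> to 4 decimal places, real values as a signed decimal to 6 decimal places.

This is a Clebsch–Gordan (vector-coupling) coefficient.
triangle: 1!×2!×1!/5! = 2/120
(j±m)!: 1!×2!×2!×0!×2!×1! = 8
prefactor² = (2J+1)×Δ×N² = 8/15
  k=1: −1/(1!×0!×1!×1!×1!×0!) = -1
Σ = -1  ⇒  CG² = 8/15×(-1)² = 8/15
CG = −√(8/15) = -0.730297

Clebsch–Gordan coefficient, −√(8/15) ≈ -0.730297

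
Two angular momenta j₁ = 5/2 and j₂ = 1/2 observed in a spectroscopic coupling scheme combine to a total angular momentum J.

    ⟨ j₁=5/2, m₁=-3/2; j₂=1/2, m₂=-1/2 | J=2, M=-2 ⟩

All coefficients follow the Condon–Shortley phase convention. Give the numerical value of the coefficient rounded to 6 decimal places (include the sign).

triangle: 1!*4!*0!/6! = 24/720
(j±m)!: 1!*4!*0!*1!*0!*4! = 576
prefactor² = (2J+1)*Δ*N² = 96
  k=0: +1/(0!*1!*4!*0!*0!*0!) = 1/24
Σ = 1/24  ⇒  CG² = 96*(1/24)² = 1/6
CG = +√(1/6) = +0.408248

+√(1/6) = +0.408248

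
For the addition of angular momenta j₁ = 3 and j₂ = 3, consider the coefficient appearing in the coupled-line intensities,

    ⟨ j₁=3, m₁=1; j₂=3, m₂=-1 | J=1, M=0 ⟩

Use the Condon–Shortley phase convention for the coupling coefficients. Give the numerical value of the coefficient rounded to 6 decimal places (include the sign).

j₁+j₂−J=5  J+j₁−j₂=1  J−j₁+j₂=1  j₁+j₂+J+1=8
(j₁±m₁, j₂±m₂, J±M) = (4,2,2,4,1,1)
P² = 144/7
sum k=1..2:
  [1] −1/24 = -1/24
  [2] +1/12 = 1/12
S = 1/24
C² = P²·S² = 1/28 ; C = +0.188982

+√(1/28) = +0.188982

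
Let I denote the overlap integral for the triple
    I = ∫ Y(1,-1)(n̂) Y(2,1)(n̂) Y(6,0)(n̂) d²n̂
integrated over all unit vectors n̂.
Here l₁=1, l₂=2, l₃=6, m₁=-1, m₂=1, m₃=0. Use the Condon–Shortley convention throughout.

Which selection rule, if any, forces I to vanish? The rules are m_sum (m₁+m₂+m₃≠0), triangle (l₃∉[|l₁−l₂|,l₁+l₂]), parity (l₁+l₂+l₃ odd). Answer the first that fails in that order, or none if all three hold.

triangle

m₁+m₂+m₃ = -1 + 1 + 0 = 0  ✓
triangle: need |l₁−l₂| ≤ l₃ ≤ l₁+l₂ = [1,3]; l₃=6 is outside  ✗
parity: l₁+l₂+l₃ = 9 is odd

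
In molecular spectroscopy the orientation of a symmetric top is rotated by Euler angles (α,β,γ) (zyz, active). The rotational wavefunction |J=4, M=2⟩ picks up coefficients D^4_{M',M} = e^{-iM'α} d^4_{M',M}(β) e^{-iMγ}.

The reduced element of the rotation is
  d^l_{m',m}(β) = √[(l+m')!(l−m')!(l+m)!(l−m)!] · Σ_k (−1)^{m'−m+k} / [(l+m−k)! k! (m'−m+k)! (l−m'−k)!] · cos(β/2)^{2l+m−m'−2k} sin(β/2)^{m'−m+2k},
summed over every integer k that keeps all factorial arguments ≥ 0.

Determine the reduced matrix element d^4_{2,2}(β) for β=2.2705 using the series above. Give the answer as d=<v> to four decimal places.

d^4_{2,2}(β=2.2705) via the finite sum:
Half-angle: c=0.421906, s=0.906640. N=√(720·2·720·2)=1440.000000
k∈{0,1,2} keeps every argument non-negative
  k=0: (−1)^0·1440.0000/(1440)·0.4219^8·0.9066^0 = +0.001004
  k=1: (−1)^1·1440.0000/(120)·0.4219^6·0.9066^2 = -0.055634
  k=2: (−1)^2·1440.0000/(96)·0.4219^4·0.9066^4 = +0.321138
d^4_{2,2}(2.2705) = +0.001004 -0.055634 +0.321138 = +0.266508

d=0.2665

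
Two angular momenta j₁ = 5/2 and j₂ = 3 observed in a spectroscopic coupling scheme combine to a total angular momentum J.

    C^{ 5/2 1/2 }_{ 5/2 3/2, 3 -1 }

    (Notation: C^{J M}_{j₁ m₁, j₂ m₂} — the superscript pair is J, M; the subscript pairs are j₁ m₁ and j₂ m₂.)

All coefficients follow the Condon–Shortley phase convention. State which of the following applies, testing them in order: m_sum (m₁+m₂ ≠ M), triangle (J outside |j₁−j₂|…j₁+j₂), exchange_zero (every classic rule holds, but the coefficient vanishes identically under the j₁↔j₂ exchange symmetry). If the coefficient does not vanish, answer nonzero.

nonzero

m-sum: m₁+m₂ = 3/2+(-1) = 1/2, M = 1/2  ✓
triangle: |j₁−j₂| = 1/2 ≤ J = 5/2 ≤ j₁+j₂ = 11/2  ✓
exchange: j₁≠j₂ or m₁≠m₂ — the exchange symmetry imposes no constraint here
value check: CG = −√(1/35) = -0.169031 ≠ 0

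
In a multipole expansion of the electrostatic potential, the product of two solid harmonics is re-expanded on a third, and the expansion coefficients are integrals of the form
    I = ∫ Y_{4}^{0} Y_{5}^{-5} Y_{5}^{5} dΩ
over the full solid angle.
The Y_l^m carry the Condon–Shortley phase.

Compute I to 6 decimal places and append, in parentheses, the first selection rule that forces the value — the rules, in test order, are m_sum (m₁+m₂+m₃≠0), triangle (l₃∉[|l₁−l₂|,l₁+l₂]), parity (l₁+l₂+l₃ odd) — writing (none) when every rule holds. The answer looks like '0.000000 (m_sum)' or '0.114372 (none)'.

Checks pass: Σm=0; 14 even; l₃=5∈[1,9].
(2·4+1)(2·5+1)(2·5+1) = 1089
Δ: 4! 4! 6! / 15! → 1/3153150
sum: t=0:+1/69120 t=1:−1/1728 t=2:+1/576 t=3:−1/1728 t=4:+1/69120 = 7/11520
3j²(4 5 5; 0 0 0) = Δ·Π!·Σ² = 2/143  (sign -1)
sum: t=0:+1/414720 = 1/414720
3j²(4 5 5; 0 -5 5) = Δ·Π!·Σ² = 2/143  (sign +1)
combine: 4πI² = 1089·2/143·2/143 = 36/169
take √, sign -1: I = -0.13019760
No selection rule forces the value: the integral is nonzero (none).

-0.130198 (none)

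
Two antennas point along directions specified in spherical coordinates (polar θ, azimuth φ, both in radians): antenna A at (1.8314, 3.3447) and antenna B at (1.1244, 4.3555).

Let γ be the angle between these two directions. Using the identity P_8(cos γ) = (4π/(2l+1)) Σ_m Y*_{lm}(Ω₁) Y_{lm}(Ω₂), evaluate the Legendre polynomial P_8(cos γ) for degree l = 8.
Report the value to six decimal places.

Term-by-term m-sum for l=8 (normalisation 4π/17 = 0.739198):
  m=-8: (-0.02116 + 0.39102j) × (-0.21666 + 0.06383j) = -0.02037 - 0.08607j  (running Σ = -0.02037 - 0.08607j)
  m=-7: (0.06203 + 0.41307j) × (0.25941 + 0.34597j) = -0.12682 + 0.12861j  (running Σ = -0.14719 + 0.04254j)
  m=-6: (-0.00044 - 0.00119j) × (0.19662 - 0.30639j) = -0.00045 - 0.00010j  (running Σ = -0.14764 + 0.04244j)
  m=-5: (-0.18643 - 0.30051j) × (0.04185 + 0.00908j) = -0.00507 - 0.01427j  (running Σ = -0.15271 + 0.02817j)
  m=-4: (-0.08916 - 0.09411j) × (-0.05076 - 0.35196j) = -0.02860 + 0.03616j  (running Σ = -0.18131 + 0.06433j)
  m=-3: (0.24070 + 0.16799j) × (-0.11927 + 0.06518j) = -0.03966 - 0.00435j  (running Σ = -0.22097 + 0.05998j)
  m=-2: (0.16665 + 0.07168j) × (-0.21998 - 0.19052j) = -0.02300 - 0.04752j  (running Σ = -0.24397 + 0.01246j)
  m=-1: (-0.25650 - 0.05283j) × (-0.06937 + 0.18605j) = 0.02762 - 0.04406j  (running Σ = -0.21635 - 0.03160j)
  m=0: (-0.19534 + 0.00000j) × (-0.26454 + 0.00000j) = 0.05167 + 0.00000j  (running Σ = -0.16467 - 0.03160j)
  m=1: (0.25650 - 0.05283j) × (0.06937 + 0.18605j) = 0.02762 + 0.04406j  (running Σ = -0.13705 + 0.01246j)
  m=2: (0.16665 - 0.07168j) × (-0.21998 + 0.19052j) = -0.02300 + 0.04752j  (running Σ = -0.16005 + 0.05998j)
  m=3: (-0.24070 + 0.16799j) × (0.11927 + 0.06518j) = -0.03966 + 0.00435j  (running Σ = -0.19971 + 0.06433j)
  m=4: (-0.08916 + 0.09411j) × (-0.05076 + 0.35196j) = -0.02860 - 0.03616j  (running Σ = -0.22831 + 0.02817j)
  m=5: (0.18643 - 0.30051j) × (-0.04185 + 0.00908j) = -0.00507 + 0.01427j  (running Σ = -0.23338 + 0.04244j)
  m=6: (-0.00044 + 0.00119j) × (0.19662 + 0.30639j) = -0.00045 + 0.00010j  (running Σ = -0.23383 + 0.04254j)
  m=7: (-0.06203 + 0.41307j) × (-0.25941 + 0.34597j) = -0.12682 - 0.12861j  (running Σ = -0.36065 - 0.08607j)
  m=8: (-0.02116 - 0.39102j) × (-0.21666 - 0.06383j) = -0.02037 + 0.08607j  (running Σ = -0.38102 + 0.00000j)
Total Σ_m = -0.38102 + 0.00000j. Multiply by 0.739198: -0.28165 + 0.00000j. P_8(cos γ) = -0.281651

-0.281651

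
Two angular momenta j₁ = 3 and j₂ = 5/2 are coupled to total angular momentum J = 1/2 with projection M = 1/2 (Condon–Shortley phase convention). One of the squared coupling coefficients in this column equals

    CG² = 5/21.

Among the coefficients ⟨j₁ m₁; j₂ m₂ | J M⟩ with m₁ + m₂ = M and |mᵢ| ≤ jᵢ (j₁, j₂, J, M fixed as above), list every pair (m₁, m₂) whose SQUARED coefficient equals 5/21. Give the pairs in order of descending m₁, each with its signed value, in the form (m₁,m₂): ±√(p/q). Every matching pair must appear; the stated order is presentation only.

Admissible pairs with m₁+m₂ = M = 1/2: (-2,5/2), (-1,3/2), (0,1/2), (1,-1/2), (2,-3/2), (3,-5/2)
  (m₁,m₂)=(3,-5/2): CG² = 2/7, CG = +√(2/7)
  (m₁,m₂)=(2,-3/2): CG² = 5/21, CG = −√(5/21)   ← matches the target
  (m₁,m₂)=(1,-1/2): CG² = 4/21, CG = +√(4/21)
  (m₁,m₂)=(0,1/2): CG² = 1/7, CG = −√(1/7)
  (m₁,m₂)=(-1,3/2): CG² = 2/21, CG = +√(2/21)
  (m₁,m₂)=(-2,5/2): CG² = 1/21, CG = −√(1/21)
Pairs with CG² = 5/21: (2,-3/2): −√(5/21)

(2,-3/2): −√(5/21)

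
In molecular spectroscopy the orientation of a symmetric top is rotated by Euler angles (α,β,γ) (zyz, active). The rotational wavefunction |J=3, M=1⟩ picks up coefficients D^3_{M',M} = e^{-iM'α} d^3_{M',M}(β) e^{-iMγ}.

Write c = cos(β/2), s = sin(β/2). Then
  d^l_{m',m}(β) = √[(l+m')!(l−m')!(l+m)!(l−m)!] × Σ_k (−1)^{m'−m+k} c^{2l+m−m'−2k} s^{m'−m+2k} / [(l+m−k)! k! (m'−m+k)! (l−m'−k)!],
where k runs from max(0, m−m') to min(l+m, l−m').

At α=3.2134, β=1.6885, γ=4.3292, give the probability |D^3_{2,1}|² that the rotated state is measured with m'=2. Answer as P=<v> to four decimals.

P=0.2195

D^3_{2,1}(3.2134,1.6885,4.3292) = e^{-i·2·3.2134}·d^3_{2,1}(1.6885)·e^{-i·1·4.3292}. Compute d first:
With c≡cos(β/2)=0.664292 and s≡sin(β/2)=0.747473, N=[120·1·24·2]^{1/2}=75.894664
k: max(0,(1)−(2))=0 … min(3+(1),3−(2))=1
  k=0: (−1)^1·75.8947/(24)·0.6643^5·0.7475^1 = -0.305767
  k=1: (−1)^2·75.8947/(12)·0.6643^3·0.7475^3 = +0.774273
d^3_{2,1}(1.6885) = -0.305767 +0.774273 = +0.468505
|D^3_{2,1}|² = |d^3_{2,1}(β)|² = (+0.468505)² = 0.219497 (the z-rotation phases have unit modulus)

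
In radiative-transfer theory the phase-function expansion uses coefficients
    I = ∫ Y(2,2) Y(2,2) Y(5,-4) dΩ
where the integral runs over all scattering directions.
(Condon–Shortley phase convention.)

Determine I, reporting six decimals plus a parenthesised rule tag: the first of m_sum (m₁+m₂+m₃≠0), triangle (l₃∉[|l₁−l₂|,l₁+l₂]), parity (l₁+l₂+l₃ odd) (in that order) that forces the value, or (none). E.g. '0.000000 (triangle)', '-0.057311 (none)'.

triangle: need 0≤l₃≤4, have 5; I=0

0.000000 (triangle)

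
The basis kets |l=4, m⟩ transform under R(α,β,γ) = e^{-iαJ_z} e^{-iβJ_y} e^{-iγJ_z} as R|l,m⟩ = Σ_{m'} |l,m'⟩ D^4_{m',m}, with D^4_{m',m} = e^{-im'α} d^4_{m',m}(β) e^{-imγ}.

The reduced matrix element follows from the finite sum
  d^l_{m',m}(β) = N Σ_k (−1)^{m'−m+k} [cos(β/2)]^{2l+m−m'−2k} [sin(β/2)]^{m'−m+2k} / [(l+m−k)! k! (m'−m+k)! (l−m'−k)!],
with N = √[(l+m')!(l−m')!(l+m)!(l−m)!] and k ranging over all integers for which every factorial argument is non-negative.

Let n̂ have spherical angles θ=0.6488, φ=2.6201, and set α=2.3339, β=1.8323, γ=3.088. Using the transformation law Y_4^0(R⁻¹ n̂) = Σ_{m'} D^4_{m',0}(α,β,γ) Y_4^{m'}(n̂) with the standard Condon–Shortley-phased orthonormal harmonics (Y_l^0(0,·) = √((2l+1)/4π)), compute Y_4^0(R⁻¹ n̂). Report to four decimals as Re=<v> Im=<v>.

Need the full column D^4_{m',0} for m'=−4..4 at α=2.3339, β=1.8323, γ=3.0880.
cos(β/2)=0.608879, sin(β/2)=0.793263
d^4_{-4,0}: single k=4 term ⇒ +0.455346;  D = -0.453537+0.040553i
d^4_{-3,0}: k∈[3..4] ⇒ +0.494277 -0.838964 = -0.344687;  D = -0.259475-0.226896i
d^4_{-2,0}: k∈[2..4] ⇒ +0.304187 -1.376837 +0.876369 = -0.196281;  D = +0.008749+0.196086i
d^4_{-1,0}: k∈[1..4] ⇒ +0.110065 -1.120914 +1.902591 -0.538229 = +0.353512;  D = -0.244336+0.255481i
d^4_{0,0}: k∈[0..4] ⇒ +0.018891 -0.513026 +1.959274 -1.478039 +0.156797 = +0.143897;  D = +0.143897+0.000000i
d^4_{1,0}: k∈[0..3] ⇒ -0.110065 +1.120914 -1.902591 +0.538229 = -0.353512;  D = +0.244336+0.255481i
d^4_{2,0}: k∈[0..2] ⇒ +0.304187 -1.376837 +0.876369 = -0.196281;  D = +0.008749-0.196086i
d^4_{3,0}: k∈[0..1] ⇒ -0.494277 +0.838964 = +0.344687;  D = +0.259475-0.226896i
d^4_{4,0}: single k=0 term ⇒ +0.455346;  D = -0.453537-0.040553i
Y_4^{m'}(θ=0.6488,φ=2.6201) and Σ D·Y over m':
  (-0.4535+0.0406i)·(-0.0291+0.0513i)  (-0.2595-0.2269i)·(-0.0014-0.2200i)  (+0.0087+0.1961i)·(+0.2119+0.3634i)  (-0.2443+0.2555i)·(-0.2852-0.1639i)  (+0.1439+0.0000i)·(-0.2051+0.0000i)  (+0.2443+0.2555i)·(+0.2852-0.1639i)  (+0.0087-0.1961i)·(+0.2119-0.3634i)  (+0.2595-0.2269i)·(+0.0014-0.2200i)  (-0.4535-0.0406i)·(-0.0291-0.0513i)
Y_4^0(R⁻¹ n̂) = -0.022109+0.000000i

Re=-0.0221 Im=0.0000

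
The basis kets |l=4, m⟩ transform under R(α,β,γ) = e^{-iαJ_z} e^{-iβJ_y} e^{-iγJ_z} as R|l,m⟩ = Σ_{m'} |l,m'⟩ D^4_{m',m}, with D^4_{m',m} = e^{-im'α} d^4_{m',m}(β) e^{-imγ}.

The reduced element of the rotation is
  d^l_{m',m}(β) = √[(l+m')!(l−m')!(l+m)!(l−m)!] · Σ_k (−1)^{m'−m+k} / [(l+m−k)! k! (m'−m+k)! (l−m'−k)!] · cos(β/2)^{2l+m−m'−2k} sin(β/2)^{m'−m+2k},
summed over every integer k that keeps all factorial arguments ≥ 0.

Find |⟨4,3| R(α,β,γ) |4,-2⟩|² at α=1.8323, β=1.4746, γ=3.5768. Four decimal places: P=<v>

First d^4_{3,-2}(β=1.4746), then the phase factors e^{-i(3)α} and e^{-i(-2)γ}:
c=cos(1.474600/2)=0.740286, s=sin(1.474600/2)=0.672292; N=√[5040·1·2·720]=2693.993318
k∈{0,1} keeps every argument non-negative
  k=0: (−1)^5·2693.9933/(240)·0.7403^3·0.6723^5 = -0.625422
  k=1: (−1)^6·2693.9933/(720)·0.7403^1·0.6723^7 = +0.171936
d^4_{3,-2}(1.4746) = -0.625422 +0.171936 = -0.453486
|D^4_{3,-2}|² = |d^4_{3,-2}(β)|² = (-0.453486)² = 0.205649 (the z-rotation phases have unit modulus)

P=0.2056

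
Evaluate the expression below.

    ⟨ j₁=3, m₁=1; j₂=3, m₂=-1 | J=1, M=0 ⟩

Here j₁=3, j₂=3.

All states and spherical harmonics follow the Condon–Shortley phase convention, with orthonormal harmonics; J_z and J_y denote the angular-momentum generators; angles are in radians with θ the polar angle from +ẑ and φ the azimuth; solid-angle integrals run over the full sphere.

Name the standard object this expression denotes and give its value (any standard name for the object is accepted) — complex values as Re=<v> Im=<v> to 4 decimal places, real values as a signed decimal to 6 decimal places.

Clebsch–Gordan coefficient, +√(1/28) ≈ +0.188982

This is a Clebsch–Gordan (vector-coupling) coefficient.
j₁+j₂−J=5  J+j₁−j₂=1  J−j₁+j₂=1  j₁+j₂+J+1=8
(j₁±m₁, j₂±m₂, J±M) = (4,2,2,4,1,1)
P² = 144/7
sum k=1..2:
  [1] −1/24 = -1/24
  [2] +1/12 = 1/12
S = 1/24
C² = P²·S² = 1/28 ; C = +0.188982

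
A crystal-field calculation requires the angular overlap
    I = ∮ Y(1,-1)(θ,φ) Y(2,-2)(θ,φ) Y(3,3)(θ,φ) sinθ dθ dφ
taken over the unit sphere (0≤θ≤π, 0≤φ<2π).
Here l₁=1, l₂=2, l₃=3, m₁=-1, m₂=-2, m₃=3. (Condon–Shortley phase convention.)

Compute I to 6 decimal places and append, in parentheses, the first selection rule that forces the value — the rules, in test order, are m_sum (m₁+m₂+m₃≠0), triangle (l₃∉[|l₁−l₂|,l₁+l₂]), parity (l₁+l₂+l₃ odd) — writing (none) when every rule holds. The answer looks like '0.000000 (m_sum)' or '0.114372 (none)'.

m-sum 0 ✓  L=6 even ✓  1≤3≤3 ✓
Π(2lᵢ+1) = 3×5×7 = 105
triangle coeff Δ(1,2,3) = 1/105
Σ_t [0,0]: t=0:+1/4 = 1/4
(3j)²=3/35 [(1 2 3; 0 0 0)], sign=-1
Σ_t [0,0]: t=0:+1/48 = 1/48
(3j)²=1/7 [(1 2 3; -1 -2 3)], sign=+1
⇒ 4πI² = 9/7
I = (-1)√(9/7/(4π)) = -0.31986543
No selection rule forces the value: the integral is nonzero (none).

-0.319865 (none)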